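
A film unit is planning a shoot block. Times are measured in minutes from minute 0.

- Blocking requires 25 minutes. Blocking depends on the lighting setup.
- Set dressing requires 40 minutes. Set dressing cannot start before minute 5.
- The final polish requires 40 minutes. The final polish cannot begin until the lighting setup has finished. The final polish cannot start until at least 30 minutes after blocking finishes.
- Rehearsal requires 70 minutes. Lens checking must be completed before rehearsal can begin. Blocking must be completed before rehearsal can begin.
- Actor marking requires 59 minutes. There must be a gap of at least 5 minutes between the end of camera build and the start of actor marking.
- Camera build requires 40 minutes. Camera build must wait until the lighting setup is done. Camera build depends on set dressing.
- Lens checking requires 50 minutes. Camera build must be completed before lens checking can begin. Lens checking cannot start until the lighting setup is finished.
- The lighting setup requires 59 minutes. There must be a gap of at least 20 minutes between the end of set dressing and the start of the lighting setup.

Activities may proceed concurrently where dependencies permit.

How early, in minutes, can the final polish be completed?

219

After its own release at minute 5, set dressing can start at minute 5 and finishes at minute 45.
After set dressing (finishes minute 45, plus 20-minute gap → minute 65), the lighting setup can start at minute 65 and finishes at minute 124.
After the lighting setup (finishes minute 124), blocking can start at minute 124 and finishes at minute 149.
The final polish needs all of the lighting setup (finishes minute 124); blocking (finishes minute 149, plus 30-minute gap → minute 179). That puts its earliest start at minute 179; it finishes at 179 + 40 = minute 219.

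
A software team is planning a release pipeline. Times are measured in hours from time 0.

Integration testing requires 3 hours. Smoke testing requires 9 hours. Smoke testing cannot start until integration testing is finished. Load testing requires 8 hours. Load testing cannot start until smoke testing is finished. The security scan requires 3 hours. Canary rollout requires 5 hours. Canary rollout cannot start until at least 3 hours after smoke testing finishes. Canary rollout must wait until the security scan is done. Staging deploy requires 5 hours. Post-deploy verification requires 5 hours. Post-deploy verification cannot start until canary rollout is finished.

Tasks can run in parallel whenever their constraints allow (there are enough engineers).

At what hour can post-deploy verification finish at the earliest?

25

The security scan can start immediately at hour 0; it finishes at hour 3.
Integration testing has no prerequisites, so it starts at hour 0 and finishes at hour 3.
Smoke testing waits on integration testing (finishes hour 3), so it starts at hour 3 and finishes at 3 + 9 = hour 12.
For canary rollout: smoke testing (finishes hour 12, plus 3-hour gap → hour 15); the security scan (finishes hour 3). Taking the maximum gives a start of hour 15, and it finishes at 15 + 5 = hour 20.
Post-deploy verification waits on canary rollout (finishes hour 20), so it starts at hour 20 and finishes at 20 + 5 = hour 25.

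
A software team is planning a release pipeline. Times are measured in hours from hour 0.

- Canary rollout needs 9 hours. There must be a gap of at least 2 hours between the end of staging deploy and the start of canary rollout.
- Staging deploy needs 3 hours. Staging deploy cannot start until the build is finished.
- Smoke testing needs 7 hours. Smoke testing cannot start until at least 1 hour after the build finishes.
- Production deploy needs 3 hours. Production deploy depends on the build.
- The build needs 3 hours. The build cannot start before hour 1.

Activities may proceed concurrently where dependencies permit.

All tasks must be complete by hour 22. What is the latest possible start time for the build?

5

Canary rollout has no dependents, so it just needs to finish by hour 22. Starting by 22 − 9 = hour 13 achieves that.
Since canary rollout (must start by hour 13, minus 2-hour gap → hour 11) depends on it, staging deploy must finish by hour 11. Backing off its 3-hour duration gives a latest start of hour 8.
Smoke testing has no dependents, so it just needs to finish by hour 22. Starting by 22 − 7 = hour 15 achieves that.
Production deploy has no dependents, so it just needs to finish by hour 22. Starting by 22 − 3 = hour 19 achieves that.
The build has several dependents: staging deploy (must start by hour 8); smoke testing (must start by hour 15, minus 1-hour gap → hour 14); production deploy (must start by hour 19). The earliest of those limits is hour 8, so the build must start by 8 − 3 = hour 5.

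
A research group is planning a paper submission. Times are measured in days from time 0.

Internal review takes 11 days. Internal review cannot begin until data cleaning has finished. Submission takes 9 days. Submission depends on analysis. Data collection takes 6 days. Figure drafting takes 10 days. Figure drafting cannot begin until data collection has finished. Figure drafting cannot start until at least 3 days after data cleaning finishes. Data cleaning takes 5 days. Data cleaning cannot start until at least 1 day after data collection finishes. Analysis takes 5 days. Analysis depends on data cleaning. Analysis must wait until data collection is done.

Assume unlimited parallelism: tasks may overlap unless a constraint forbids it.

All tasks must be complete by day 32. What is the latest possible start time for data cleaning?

13

Submission has no dependents, so it just needs to finish by day 32. Starting by 32 − 9 = day 23 achieves that.
Analysis has to be done before submission (must start by day 23). That means finishing by day 23, i.e. starting by 23 − 5 = day 18.
Nothing follows figure drafting; the deadline of day 32 is its only limit. It must start by 32 − 10 = day 22.
Internal review has no dependents, so it just needs to finish by day 32. Starting by 32 − 11 = day 21 achieves that.
Data cleaning feeds analysis (must start by day 18); figure drafting (must start by day 22, minus 3-day gap → day 19); internal review (must start by day 21). Taking the minimum, data cleaning must finish by day 18 and start by 18 − 5 = day 13.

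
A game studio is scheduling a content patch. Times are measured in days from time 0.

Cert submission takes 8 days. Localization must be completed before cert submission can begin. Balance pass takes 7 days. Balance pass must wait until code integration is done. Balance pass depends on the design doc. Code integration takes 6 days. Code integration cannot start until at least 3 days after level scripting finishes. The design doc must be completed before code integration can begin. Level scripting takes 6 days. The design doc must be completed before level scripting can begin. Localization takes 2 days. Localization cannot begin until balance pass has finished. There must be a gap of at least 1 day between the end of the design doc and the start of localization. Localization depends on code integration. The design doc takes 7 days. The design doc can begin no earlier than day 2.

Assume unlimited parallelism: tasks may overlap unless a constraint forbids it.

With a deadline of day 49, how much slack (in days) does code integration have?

8

After its own release at day 2, the design doc can start at day 2 and finishes at day 9.
Level scripting waits on the design doc (finishes day 9), so it starts at day 9 and finishes at 9 + 6 = day 15.
Code integration has to wait for level scripting (finishes day 15, plus 3-day gap → day 18); the design doc (finishes day 9). The latest of these is day 18, so code integration runs day 18 to 18 + 6 = day 24.

Working backward from the deadline:
Cert submission must finish by day 49; it takes 8 days, so it must start by 49 − 8 = day 41.
Localization feeds into cert submission (must start by day 41); so localization must finish by day 41 and therefore start by day 39.
Since localization (must start by day 39) depends on it, balance pass must finish by day 39. Backing off its 7-day duration gives a latest start of day 32.
Code integration feeds balance pass (must start by day 32); localization (must start by day 39). Taking the minimum, code integration must finish by day 32 and start by 32 − 6 = day 26.
So code integration can start as early as day 18 and as late as day 26, giving 26 − 18 = 8 days of slack.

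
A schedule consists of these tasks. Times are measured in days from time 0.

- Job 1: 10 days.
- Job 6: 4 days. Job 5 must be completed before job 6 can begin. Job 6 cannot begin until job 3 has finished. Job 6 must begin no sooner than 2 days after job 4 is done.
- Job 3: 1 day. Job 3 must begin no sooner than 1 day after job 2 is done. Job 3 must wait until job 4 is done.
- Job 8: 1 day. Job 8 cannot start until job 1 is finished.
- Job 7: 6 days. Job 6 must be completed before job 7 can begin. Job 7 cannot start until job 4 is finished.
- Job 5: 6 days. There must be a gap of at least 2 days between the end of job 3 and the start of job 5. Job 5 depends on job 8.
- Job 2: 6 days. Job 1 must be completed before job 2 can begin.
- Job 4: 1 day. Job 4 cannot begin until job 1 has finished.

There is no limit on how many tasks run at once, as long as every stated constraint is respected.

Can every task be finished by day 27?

No

Job 1 can start immediately at day 0; it finishes at day 10.
Job 8 waits on job 1 (finishes day 10), so it starts at day 10 and finishes at 10 + 1 = day 11.
Job 4 cannot begin until job 1 (finishes day 10). It runs from day 10 to 10 + 1 = day 11.
Job 2 cannot begin until job 1 (finishes day 10). It runs from day 10 to 10 + 6 = day 16.
For job 3: job 2 (finishes day 16, plus 1-day gap → day 17); job 4 (finishes day 11). Taking the maximum gives a start of day 17, and it finishes at 17 + 1 = day 18.
Job 5 has to wait for job 3 (finishes day 18, plus 2-day gap → day 20); job 8 (finishes day 11). The latest of these is day 20, so job 5 runs day 20 to 20 + 6 = day 26.
Job 6 cannot start until job 5 (finishes day 26); job 3 (finishes day 18); job 4 (finishes day 11, plus 2-day gap → day 13). The controlling bound is day 26, so job 6 finishes at 26 + 4 = day 30.
Job 7 has to wait for job 6 (finishes day 30); job 4 (finishes day 11). The latest of these is day 30, so job 7 runs day 30 to 30 + 6 = day 36.
The earliest everything can be done is day 36, which is after the deadline of 27, so it is not possible.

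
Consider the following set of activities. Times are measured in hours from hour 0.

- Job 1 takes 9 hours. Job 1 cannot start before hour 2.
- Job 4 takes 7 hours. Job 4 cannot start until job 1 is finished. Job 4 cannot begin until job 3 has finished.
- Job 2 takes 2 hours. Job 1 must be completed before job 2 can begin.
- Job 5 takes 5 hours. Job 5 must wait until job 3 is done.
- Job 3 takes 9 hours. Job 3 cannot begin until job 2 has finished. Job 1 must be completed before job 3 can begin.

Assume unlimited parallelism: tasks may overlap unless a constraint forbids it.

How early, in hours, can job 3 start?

13

Job 1 waits on its own release at hour 2, so it starts at hour 2 and finishes at 2 + 9 = hour 11.
Job 2 waits on job 1 (finishes hour 11), so it starts at hour 11 and finishes at 11 + 2 = hour 13.
Job 3 waits on job 2 (finishes hour 13); job 1 (finishes hour 11). The latest of these is hour 13, which is the earliest job 3 can start.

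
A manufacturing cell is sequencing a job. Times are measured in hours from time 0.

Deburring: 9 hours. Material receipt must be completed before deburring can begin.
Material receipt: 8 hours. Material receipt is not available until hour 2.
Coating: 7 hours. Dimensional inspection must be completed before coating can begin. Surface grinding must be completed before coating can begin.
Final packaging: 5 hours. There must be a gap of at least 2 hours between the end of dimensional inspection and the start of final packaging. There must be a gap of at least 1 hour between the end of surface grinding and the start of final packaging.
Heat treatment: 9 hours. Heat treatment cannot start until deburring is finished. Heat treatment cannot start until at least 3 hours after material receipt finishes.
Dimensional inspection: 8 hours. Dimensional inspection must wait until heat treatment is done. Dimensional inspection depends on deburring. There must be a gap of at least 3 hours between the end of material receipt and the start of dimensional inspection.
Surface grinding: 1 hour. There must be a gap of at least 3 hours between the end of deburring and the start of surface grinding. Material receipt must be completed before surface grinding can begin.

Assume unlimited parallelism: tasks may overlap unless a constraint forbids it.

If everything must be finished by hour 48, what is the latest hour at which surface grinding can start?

40

Coating must finish by hour 48; it takes 7 hours, so it must start by 48 − 7 = hour 41.
Nothing follows final packaging; the deadline of hour 48 is its only limit. It must start by 48 − 5 = hour 43.
For surface grinding: coating (must start by hour 41); final packaging (must start by hour 43, minus 1-hour gap → hour 42). The most restrictive is hour 41; with a 1-hour duration, surface grinding must start by hour 40.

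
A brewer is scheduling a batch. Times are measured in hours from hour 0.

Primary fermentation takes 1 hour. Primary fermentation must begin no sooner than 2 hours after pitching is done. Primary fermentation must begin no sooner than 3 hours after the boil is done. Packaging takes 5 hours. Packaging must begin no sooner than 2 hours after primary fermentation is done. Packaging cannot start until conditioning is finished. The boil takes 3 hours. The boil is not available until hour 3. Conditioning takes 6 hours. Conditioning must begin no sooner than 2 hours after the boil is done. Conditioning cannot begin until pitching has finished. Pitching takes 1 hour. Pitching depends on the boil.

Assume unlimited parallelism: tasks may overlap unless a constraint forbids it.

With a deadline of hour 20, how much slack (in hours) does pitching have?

After its own release at hour 3, the boil can start at hour 3 and finishes at hour 6.
Pitching waits on the boil (finishes hour 6), so it starts at hour 6 and finishes at 6 + 1 = hour 7.

Working backward from the deadline:
Packaging must finish by hour 20; it takes 5 hours, so it must start by 20 − 5 = hour 15.
Primary fermentation must finish before packaging (must start by hour 15, minus 2-hour gap → hour 13). With a 1-hour duration, primary fermentation must start by 13 − 1 = hour 12.
Conditioning feeds into packaging (must start by hour 15); so conditioning must finish by hour 15 and therefore start by hour 9.
Pitching must finish in time for primary fermentation (must start by hour 12, minus 2-hour gap → hour 10); conditioning (must start by hour 9). The tightest is hour 9, so pitching must start by 9 − 1 = hour 8.
So pitching can start as early as hour 6 and as late as hour 8, giving 8 − 6 = 2 hours of slack.

2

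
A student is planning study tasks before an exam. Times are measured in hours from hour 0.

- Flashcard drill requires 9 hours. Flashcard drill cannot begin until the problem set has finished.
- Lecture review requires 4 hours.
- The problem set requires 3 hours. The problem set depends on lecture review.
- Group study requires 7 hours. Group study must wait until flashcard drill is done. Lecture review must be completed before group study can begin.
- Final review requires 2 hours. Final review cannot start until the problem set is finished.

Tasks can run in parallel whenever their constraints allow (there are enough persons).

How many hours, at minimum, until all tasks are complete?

Lecture review has no prerequisites, so it starts at hour 0 and finishes at hour 4.
The problem set waits on lecture review (finishes hour 4), so it starts at hour 4 and finishes at 4 + 3 = hour 7.
After the problem set (finishes hour 7), final review can start at hour 7 and finishes at hour 9.
Flashcard drill waits on the problem set (finishes hour 7), so it starts at hour 7 and finishes at 7 + 9 = hour 16.
Group study needs all of flashcard drill (finishes hour 16); lecture review (finishes hour 4). That puts its earliest start at hour 16; it finishes at 16 + 7 = hour 23.
All tasks are finished once the last one completes. Finish times: Lecture review at 4, The problem set at 7, Flashcard drill at 16, Group study at 23, Final review at 9. The latest is hour 23.

23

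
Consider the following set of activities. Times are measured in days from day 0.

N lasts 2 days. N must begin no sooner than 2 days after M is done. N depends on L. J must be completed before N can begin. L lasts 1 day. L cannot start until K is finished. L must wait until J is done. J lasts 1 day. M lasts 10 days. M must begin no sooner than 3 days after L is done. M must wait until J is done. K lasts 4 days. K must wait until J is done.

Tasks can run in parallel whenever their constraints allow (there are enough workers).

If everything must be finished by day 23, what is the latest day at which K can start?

Nothing follows N; the deadline of day 23 is its only limit. It must start by 23 − 2 = day 21.
M must finish before N (must start by day 21, minus 2-day gap → day 19). With a 10-day duration, M must start by 19 − 10 = day 9.
L must finish in time for M (must start by day 9, minus 3-day gap → day 6); N (must start by day 21). The tightest is day 6, so L must start by 6 − 1 = day 5.
K has to be done before L (must start by day 5). That means finishing by day 5, i.e. starting by 5 − 4 = day 1.

1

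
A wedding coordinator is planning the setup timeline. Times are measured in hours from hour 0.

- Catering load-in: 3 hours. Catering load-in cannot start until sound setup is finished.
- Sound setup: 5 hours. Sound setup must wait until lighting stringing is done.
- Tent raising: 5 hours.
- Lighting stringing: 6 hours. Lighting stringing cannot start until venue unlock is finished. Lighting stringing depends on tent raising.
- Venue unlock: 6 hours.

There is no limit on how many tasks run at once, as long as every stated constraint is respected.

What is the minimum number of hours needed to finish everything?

Nothing blocks tent raising, so it runs from hour 0 to hour 5.
Venue unlock can start immediately at hour 0; it finishes at hour 6.
For lighting stringing: venue unlock (finishes hour 6); tent raising (finishes hour 5). Taking the maximum gives a start of hour 6, and it finishes at 6 + 6 = hour 12.
Sound setup waits on lighting stringing (finishes hour 12), so it starts at hour 12 and finishes at 12 + 5 = hour 17.
After sound setup (finishes hour 17), catering load-in can start at hour 17 and finishes at hour 20.
All tasks are finished once the last one completes. Finish times: Venue unlock at 6, Tent raising at 5, Lighting stringing at 12, Sound setup at 17, Catering load-in at 20. The latest is hour 20.

20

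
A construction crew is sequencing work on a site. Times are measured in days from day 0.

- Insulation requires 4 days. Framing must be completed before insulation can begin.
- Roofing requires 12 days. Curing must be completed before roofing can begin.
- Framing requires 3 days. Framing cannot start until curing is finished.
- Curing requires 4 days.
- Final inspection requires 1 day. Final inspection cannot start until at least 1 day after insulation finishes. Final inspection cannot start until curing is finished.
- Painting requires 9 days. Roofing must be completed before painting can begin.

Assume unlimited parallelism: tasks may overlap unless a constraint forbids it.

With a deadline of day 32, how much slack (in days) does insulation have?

19

Curing has no prerequisites, so it starts at day 0 and finishes at day 4.
Framing cannot begin until curing (finishes day 4). It runs from day 4 to 4 + 3 = day 7.
Insulation cannot begin until framing (finishes day 7). It runs from day 7 to 7 + 4 = day 11.

Working backward from the deadline:
Nothing follows final inspection; the deadline of day 32 is its only limit. It must start by 32 − 1 = day 31.
Insulation has to be done before final inspection (must start by day 31, minus 1-day gap → day 30). That means finishing by day 30, i.e. starting by 30 − 4 = day 26.
So insulation can start as early as day 7 and as late as day 26, giving 26 − 7 = 19 days of slack.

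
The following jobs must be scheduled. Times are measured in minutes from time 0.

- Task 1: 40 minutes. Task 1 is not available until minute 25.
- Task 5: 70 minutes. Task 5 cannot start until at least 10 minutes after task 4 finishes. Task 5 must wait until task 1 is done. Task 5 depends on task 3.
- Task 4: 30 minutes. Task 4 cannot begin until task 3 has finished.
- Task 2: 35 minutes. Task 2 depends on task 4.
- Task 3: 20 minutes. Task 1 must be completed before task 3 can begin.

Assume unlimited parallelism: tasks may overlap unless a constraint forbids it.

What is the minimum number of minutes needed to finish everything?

Task 1 cannot begin until its own release at minute 25. It runs from minute 25 to 25 + 40 = minute 65.
After task 1 (finishes minute 65), task 3 can start at minute 65 and finishes at minute 85.
After task 3 (finishes minute 85), task 4 can start at minute 85 and finishes at minute 115.
Task 5 has to wait for task 4 (finishes minute 115, plus 10-minute gap → minute 125); task 1 (finishes minute 65); task 3 (finishes minute 85). The latest of these is minute 125, so task 5 runs minute 125 to 125 + 70 = minute 195.
Task 2 cannot begin until task 4 (finishes minute 115). It runs from minute 115 to 115 + 35 = minute 150.
All tasks are finished once the last one completes. Finish times: Task 1 at 65, Task 2 at 150, Task 3 at 85, Task 4 at 115, Task 5 at 195. The latest is minute 195.

195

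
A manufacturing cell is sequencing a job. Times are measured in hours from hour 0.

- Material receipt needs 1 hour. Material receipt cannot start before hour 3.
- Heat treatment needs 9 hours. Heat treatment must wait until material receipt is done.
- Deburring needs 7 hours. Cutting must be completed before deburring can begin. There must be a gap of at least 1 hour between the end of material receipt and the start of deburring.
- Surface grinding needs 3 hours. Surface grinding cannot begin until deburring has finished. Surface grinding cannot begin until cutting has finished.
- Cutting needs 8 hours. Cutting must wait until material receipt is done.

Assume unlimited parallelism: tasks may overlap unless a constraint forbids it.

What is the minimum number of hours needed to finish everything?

After its own release at hour 3, material receipt can start at hour 3 and finishes at hour 4.
Heat treatment waits on material receipt (finishes hour 4), so it starts at hour 4 and finishes at 4 + 9 = hour 13.
Cutting waits on material receipt (finishes hour 4), so it starts at hour 4 and finishes at 4 + 8 = hour 12.
For deburring: cutting (finishes hour 12); material receipt (finishes hour 4, plus 1-hour gap → hour 5). Taking the maximum gives a start of hour 12, and it finishes at 12 + 7 = hour 19.
Surface grinding needs all of deburring (finishes hour 19); cutting (finishes hour 12). That puts its earliest start at hour 19; it finishes at 19 + 3 = hour 22.
All tasks are finished once the last one completes. Finish times: Material receipt at 4, Cutting at 12, Deburring at 19, Heat treatment at 13, Surface grinding at 22. The latest is hour 22.

22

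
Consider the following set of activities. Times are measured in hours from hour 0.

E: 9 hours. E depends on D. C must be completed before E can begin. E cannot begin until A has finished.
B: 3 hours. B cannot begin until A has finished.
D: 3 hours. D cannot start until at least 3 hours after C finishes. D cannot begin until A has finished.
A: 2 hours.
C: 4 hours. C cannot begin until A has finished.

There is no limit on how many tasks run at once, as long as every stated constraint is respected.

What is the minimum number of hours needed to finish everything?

Nothing blocks A, so it runs from hour 0 to hour 2.
After A (finishes hour 2), C can start at hour 2 and finishes at hour 6.
For D: C (finishes hour 6, plus 3-hour gap → hour 9); A (finishes hour 2). Taking the maximum gives a start of hour 9, and it finishes at 9 + 3 = hour 12.
E needs all of D (finishes hour 12); C (finishes hour 6); A (finishes hour 2). That puts its earliest start at hour 12; it finishes at 12 + 9 = hour 21.
B cannot begin until A (finishes hour 2). It runs from hour 2 to 2 + 3 = hour 5.
All tasks are finished once the last one completes. Finish times: A at 2, B at 5, C at 6, D at 12, E at 21. The latest is hour 21.

21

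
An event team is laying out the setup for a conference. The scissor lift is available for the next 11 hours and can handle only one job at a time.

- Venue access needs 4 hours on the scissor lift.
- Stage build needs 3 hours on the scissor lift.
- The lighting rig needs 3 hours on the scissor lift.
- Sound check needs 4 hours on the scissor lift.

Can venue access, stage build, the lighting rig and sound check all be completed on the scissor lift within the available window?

Running back to back, the jobs need 4 + 3 + 3 + 4 = 14 hours on the scissor lift.
Since 14 > 11, they cannot all fit.

No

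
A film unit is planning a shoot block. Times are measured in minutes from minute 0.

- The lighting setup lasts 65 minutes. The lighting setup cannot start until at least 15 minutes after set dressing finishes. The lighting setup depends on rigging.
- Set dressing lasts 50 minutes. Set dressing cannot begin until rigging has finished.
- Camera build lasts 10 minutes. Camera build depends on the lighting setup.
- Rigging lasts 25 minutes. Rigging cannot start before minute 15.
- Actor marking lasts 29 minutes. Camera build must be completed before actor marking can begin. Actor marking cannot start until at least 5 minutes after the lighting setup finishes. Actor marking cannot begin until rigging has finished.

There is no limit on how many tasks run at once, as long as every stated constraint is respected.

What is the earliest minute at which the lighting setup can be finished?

170

Rigging waits on its own release at minute 15, so it starts at minute 15 and finishes at 15 + 25 = minute 40.
Set dressing waits on rigging (finishes minute 40), so it starts at minute 40 and finishes at 40 + 50 = minute 90.
The lighting setup cannot start until set dressing (finishes minute 90, plus 15-minute gap → minute 105); rigging (finishes minute 40). The controlling bound is minute 105, so the lighting setup finishes at 105 + 65 = minute 170.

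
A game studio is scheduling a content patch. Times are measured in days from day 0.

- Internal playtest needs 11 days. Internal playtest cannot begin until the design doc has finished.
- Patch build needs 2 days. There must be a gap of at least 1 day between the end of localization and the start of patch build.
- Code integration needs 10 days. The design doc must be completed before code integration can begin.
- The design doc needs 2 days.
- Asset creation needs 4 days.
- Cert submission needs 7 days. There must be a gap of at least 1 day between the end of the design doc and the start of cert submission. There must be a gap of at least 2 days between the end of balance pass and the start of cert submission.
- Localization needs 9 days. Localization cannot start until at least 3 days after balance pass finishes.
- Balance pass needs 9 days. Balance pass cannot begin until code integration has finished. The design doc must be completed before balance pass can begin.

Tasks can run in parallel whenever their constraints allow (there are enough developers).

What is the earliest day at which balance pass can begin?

Nothing blocks the design doc, so it runs from day 0 to day 2.
After the design doc (finishes day 2), code integration can start at day 2 and finishes at day 12.
Balance pass waits on code integration (finishes day 12); the design doc (finishes day 2). The latest of these is day 12, which is the earliest balance pass can start.

12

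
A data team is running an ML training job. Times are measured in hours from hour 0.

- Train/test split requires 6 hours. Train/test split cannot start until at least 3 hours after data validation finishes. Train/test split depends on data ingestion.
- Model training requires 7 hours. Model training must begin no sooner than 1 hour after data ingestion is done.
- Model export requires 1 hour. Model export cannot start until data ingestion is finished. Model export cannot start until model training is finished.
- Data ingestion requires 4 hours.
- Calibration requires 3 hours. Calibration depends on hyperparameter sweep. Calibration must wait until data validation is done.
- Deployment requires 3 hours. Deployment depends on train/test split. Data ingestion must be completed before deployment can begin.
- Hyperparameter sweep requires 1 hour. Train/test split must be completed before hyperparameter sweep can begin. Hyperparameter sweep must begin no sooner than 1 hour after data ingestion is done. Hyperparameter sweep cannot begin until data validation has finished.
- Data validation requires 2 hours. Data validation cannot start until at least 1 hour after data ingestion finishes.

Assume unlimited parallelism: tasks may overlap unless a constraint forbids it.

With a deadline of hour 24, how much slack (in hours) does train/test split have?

4

Data ingestion can start immediately at hour 0; it finishes at hour 4.
Data validation cannot begin until data ingestion (finishes hour 4, plus 1-hour gap → hour 5). It runs from hour 5 to 5 + 2 = hour 7.
Train/test split needs all of data validation (finishes hour 7, plus 3-hour gap → hour 10); data ingestion (finishes hour 4). That puts its earliest start at hour 10; it finishes at 10 + 6 = hour 16.

Working backward from the deadline:
To finish by hour 24, calibration (duration 3) must start no later than hour 21.
Hyperparameter sweep must finish before calibration (must start by hour 21). With a 1-hour duration, hyperparameter sweep must start by 21 − 1 = hour 20.
Nothing follows deployment; the deadline of hour 24 is its only limit. It must start by 24 − 3 = hour 21.
For train/test split: hyperparameter sweep (must start by hour 20); deployment (must start by hour 21). The most restrictive is hour 20; with a 6-hour duration, train/test split must start by hour 14.
So train/test split can start as early as hour 10 and as late as hour 14, giving 14 − 10 = 4 hours of slack.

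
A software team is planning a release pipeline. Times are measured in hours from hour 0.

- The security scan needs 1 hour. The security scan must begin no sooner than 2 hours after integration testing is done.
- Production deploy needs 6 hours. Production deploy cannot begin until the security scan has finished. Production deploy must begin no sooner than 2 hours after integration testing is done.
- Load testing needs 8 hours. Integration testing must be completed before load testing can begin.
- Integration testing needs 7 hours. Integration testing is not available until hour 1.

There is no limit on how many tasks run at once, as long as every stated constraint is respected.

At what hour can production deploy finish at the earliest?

Integration testing cannot begin until its own release at hour 1. It runs from hour 1 to 1 + 7 = hour 8.
The security scan cannot begin until integration testing (finishes hour 8, plus 2-hour gap → hour 10). It runs from hour 10 to 10 + 1 = hour 11.
Production deploy has to wait for the security scan (finishes hour 11); integration testing (finishes hour 8, plus 2-hour gap → hour 10). The latest of these is hour 11, so production deploy runs hour 11 to 11 + 6 = hour 17.

17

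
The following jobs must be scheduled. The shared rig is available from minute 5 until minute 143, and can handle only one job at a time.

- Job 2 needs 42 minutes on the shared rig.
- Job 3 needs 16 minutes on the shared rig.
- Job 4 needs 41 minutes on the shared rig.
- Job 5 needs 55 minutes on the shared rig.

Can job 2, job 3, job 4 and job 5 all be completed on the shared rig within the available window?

No

The shared rig window is 143 − 5 = 138 minutes.
Running back to back, the jobs need 42 + 16 + 41 + 55 = 154 minutes on the shared rig.
Since 154 > 138, they cannot all fit.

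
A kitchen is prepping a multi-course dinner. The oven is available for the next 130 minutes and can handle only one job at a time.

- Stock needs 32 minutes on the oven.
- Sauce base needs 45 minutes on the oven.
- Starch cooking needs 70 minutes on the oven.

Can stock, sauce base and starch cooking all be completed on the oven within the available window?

No

Running back to back, the jobs need 32 + 45 + 70 = 147 minutes on the oven.
Since 147 > 130, they cannot all fit.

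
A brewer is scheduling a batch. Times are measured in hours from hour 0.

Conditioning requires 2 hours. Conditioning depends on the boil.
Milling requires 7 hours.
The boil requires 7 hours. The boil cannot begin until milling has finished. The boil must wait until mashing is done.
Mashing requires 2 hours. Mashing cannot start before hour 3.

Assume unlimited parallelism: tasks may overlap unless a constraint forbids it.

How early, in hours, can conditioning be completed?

Mashing waits on its own release at hour 3, so it starts at hour 3 and finishes at 3 + 2 = hour 5.
Milling has no prerequisites, so it starts at hour 0 and finishes at hour 7.
The boil cannot start until milling (finishes hour 7); mashing (finishes hour 5). The controlling bound is hour 7, so the boil finishes at 7 + 7 = hour 14.
Conditioning waits on the boil (finishes hour 14), so it starts at hour 14 and finishes at 14 + 2 = hour 16.

16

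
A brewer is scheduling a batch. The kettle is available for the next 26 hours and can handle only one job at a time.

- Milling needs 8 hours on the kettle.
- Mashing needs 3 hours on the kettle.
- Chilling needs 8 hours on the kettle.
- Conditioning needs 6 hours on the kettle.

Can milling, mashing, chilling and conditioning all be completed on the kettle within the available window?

Running back to back, the jobs need 8 + 3 + 8 + 6 = 25 hours on the kettle.
Since 25 ≤ 26, they fit within the window.

Yes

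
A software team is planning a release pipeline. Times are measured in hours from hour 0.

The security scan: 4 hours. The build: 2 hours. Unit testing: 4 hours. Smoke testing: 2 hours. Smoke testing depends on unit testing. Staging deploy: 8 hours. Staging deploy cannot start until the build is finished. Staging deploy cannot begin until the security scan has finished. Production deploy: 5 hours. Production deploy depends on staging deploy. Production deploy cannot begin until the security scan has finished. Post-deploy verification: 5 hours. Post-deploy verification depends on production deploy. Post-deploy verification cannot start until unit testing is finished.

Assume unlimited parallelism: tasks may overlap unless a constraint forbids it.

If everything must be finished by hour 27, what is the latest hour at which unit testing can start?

18

Post-deploy verification must finish by hour 27; it takes 5 hours, so it must start by 27 − 5 = hour 22.
Nothing follows smoke testing; the deadline of hour 27 is its only limit. It must start by 27 − 2 = hour 25.
Unit testing has several dependents: smoke testing (must start by hour 25); post-deploy verification (must start by hour 22). The earliest of those limits is hour 22, so unit testing must start by 22 − 4 = hour 18.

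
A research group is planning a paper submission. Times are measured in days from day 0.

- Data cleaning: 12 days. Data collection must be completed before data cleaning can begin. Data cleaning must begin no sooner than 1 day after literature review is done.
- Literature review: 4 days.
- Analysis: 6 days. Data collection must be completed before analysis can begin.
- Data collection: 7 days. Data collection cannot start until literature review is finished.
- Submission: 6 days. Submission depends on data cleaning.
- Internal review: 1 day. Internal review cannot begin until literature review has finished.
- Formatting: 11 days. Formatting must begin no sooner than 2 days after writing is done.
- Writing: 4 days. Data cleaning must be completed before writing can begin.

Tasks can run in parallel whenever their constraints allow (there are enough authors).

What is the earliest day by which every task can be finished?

Literature review has no prerequisites, so it starts at day 0 and finishes at day 4.
After literature review (finishes day 4), internal review can start at day 4 and finishes at day 5.
Data collection waits on literature review (finishes day 4), so it starts at day 4 and finishes at 4 + 7 = day 11.
After data collection (finishes day 11), analysis can start at day 11 and finishes at day 17.
Data cleaning cannot start until data collection (finishes day 11); literature review (finishes day 4, plus 1-day gap → day 5). The controlling bound is day 11, so data cleaning finishes at 11 + 12 = day 23.
Submission cannot begin until data cleaning (finishes day 23). It runs from day 23 to 23 + 6 = day 29.
Writing cannot begin until data cleaning (finishes day 23). It runs from day 23 to 23 + 4 = day 27.
Formatting waits on writing (finishes day 27, plus 2-day gap → day 29), so it starts at day 29 and finishes at 29 + 11 = day 40.
All tasks are finished once the last one completes. Finish times: Literature review at 4, Data collection at 11, Data cleaning at 23, Analysis at 17, Writing at 27, Internal review at 5, Formatting at 40, Submission at 29. The latest is day 40.

40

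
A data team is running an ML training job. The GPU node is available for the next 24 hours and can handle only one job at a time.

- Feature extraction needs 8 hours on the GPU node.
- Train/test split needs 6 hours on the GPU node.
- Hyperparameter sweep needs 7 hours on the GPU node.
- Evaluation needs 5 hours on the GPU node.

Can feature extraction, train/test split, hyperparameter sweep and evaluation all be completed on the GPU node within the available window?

No

Running back to back, the jobs need 8 + 6 + 7 + 5 = 26 hours on the GPU node.
Since 26 > 24, they cannot all fit.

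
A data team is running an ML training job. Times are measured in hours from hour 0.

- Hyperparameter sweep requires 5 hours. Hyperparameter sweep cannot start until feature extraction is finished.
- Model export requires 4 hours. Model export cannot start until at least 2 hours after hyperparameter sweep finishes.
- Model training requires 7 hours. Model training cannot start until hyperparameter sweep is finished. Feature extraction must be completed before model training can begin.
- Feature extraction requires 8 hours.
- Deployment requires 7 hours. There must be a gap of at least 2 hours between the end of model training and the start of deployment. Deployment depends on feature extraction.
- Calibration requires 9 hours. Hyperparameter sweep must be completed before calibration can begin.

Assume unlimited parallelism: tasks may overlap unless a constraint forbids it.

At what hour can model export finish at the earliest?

Nothing blocks feature extraction, so it runs from hour 0 to hour 8.
Hyperparameter sweep cannot begin until feature extraction (finishes hour 8). It runs from hour 8 to 8 + 5 = hour 13.
Model export waits on hyperparameter sweep (finishes hour 13, plus 2-hour gap → hour 15), so it starts at hour 15 and finishes at 15 + 4 = hour 19.

19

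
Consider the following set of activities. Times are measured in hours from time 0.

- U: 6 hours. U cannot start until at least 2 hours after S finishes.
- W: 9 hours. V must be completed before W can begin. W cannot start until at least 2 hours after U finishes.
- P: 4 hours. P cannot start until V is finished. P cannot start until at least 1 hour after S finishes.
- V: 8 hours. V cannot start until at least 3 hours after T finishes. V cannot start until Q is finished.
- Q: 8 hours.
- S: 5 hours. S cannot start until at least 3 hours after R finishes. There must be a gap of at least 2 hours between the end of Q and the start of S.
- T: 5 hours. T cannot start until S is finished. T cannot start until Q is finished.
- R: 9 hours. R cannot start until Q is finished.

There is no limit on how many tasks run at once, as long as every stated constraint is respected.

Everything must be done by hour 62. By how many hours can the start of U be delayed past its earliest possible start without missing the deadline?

Nothing blocks Q, so it runs from hour 0 to hour 8.
R waits on Q (finishes hour 8), so it starts at hour 8 and finishes at 8 + 9 = hour 17.
S needs all of R (finishes hour 17, plus 3-hour gap → hour 20); Q (finishes hour 8, plus 2-hour gap → hour 10). That puts its earliest start at hour 20; it finishes at 20 + 5 = hour 25.
After S (finishes hour 25, plus 2-hour gap → hour 27), U can start at hour 27 and finishes at hour 33.

Working backward from the deadline:
W must finish by hour 62; it takes 9 hours, so it must start by 62 − 9 = hour 53.
U must finish before W (must start by hour 53, minus 2-hour gap → hour 51). With a 6-hour duration, U must start by 51 − 6 = hour 45.
So U can start as early as hour 27 and as late as hour 45, giving 45 − 27 = 18 hours of slack.

18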